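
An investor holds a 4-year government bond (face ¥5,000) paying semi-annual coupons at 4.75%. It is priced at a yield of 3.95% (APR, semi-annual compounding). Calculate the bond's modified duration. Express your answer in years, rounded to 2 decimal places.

Periodic yield y = 0.01975. First find Macaulay duration:
  t   CF        PV=CF/(1+0.01975)^t    t·PV
  1       118.75       116.4501       116.4501
  2       118.75       114.1948       228.3895
  3       118.75       111.9831       335.9493
  4       118.75       109.8143       439.2571
  5       118.75       107.6874       538.4372
  6       118.75       105.6018       633.6108
  7       118.75       103.5566       724.8959
  8     5,118.75     4,377.3796    35,019.0366
  Σ                  5,146.6676    38,036.0265
P = 5,146.6676; Macaulay duration = 38,036.0265 / 5,146.6676 = 7.39042 half-year periods = 3.69521 years.
Modified duration = D_Mac / (1 + y) = 3.69521 / 1.01975 = 3.62364 years.

3.62 years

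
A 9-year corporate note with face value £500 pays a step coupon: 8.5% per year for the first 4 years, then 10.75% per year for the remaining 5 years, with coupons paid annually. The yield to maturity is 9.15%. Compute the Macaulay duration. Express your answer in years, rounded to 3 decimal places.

6.602 years

Periodic yield y = 0.0915. Discount each cash flow and weight by its year:
  t   CF        PV=CF/(1+0.0915)^t    t·PV
  1        42.50        38.9372        38.9372
  2        42.50        35.6731        71.3463
  3        42.50        32.6827        98.0481
  4        42.50        29.9429       119.7716
  5        53.75        34.6944       173.4722
  6        53.75        31.7860       190.7161
  7        53.75        29.1214       203.8498
  8        53.75        26.6802       213.4413
  9       553.75       251.8257     2,266.4315
  Σ                    511.3437     3,376.0140
Price P = Σ PV = 511.3437.
Macaulay duration = Σ(t·PV) / P = 3,376.0140 / 511.3437 = 6.60224 years.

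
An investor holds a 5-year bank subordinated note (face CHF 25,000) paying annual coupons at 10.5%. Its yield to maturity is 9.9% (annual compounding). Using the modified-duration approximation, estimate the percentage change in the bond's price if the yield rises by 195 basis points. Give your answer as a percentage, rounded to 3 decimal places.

Periodic yield y = 0.099. Modified duration first:
  t   CF        PV=CF/(1+0.099)^t    t·PV
  1     2,625.00     2,388.5350     2,388.5350
  2     2,625.00     2,173.3713     4,346.7426
  3     2,625.00     1,977.5899     5,932.7696
  4     2,625.00     1,799.4448     7,197.7794
  5    27,625.00    17,231.1326    86,155.6630
  Σ                 25,570.0736   106,021.4896
P = 25,570.0736; D_Mac = 4.14631 yrs; D_mod = 4.14631/(1+0.099) = 3.77280 yrs.
ΔP/P ≈ -D_mod · Δy = -3.77280 × (+0.0195) = -0.073570 = -7.3570%.

-7.357%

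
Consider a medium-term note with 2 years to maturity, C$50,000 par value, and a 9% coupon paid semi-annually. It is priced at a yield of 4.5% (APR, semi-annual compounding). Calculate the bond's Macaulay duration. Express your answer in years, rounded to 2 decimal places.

Periodic yield y = 0.0225. Discount each cash flow and weight by its period:
  t   CF        PV=CF/(1+0.0225)^t    t·PV
  1     2,250.00     2,200.4890     2,200.4890
  2     2,250.00     2,152.0675     4,304.1350
  3     2,250.00     2,104.7115     6,314.1344
  4    52,250.00    47,800.5648   191,202.2592
  Σ                 54,257.8327   204,021.0175
Price P = Σ PV = 54,257.8327.
Macaulay duration = Σ(t·PV) / P = 204,021.0175 / 54,257.8327 = 3.76021 half-year periods.
In years: 3.76021 / 2 = 1.88011 years.

1.88 years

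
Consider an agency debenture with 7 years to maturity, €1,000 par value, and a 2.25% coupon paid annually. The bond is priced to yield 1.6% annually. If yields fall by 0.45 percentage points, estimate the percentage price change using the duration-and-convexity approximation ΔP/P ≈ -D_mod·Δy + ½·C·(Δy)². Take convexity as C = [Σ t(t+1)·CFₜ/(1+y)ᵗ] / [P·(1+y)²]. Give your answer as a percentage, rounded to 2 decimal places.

+2.96%

With y = 0.016:
  t   CF        PV=CF/(1+0.016)^t    t·PV        t(t+1)·PV
  1        22.50        22.1457        22.1457          44.2913
  2        22.50        21.7969        43.5938         130.7815
  3        22.50        21.4537        64.3610         257.4439
  4        22.50        21.1158        84.4632         422.3161
  5        22.50        20.7833       103.9164         623.4982
  6        22.50        20.4560       122.7359         859.1511
  7     1,022.50       914.9711     6,404.7975      51,238.3797
  Σ                  1,042.7224     6,846.0134      53,575.8620
P = 1,042.7224; D_Mac = 6.56552 yrs; D_mod = 6.46212 yrs; C = 49.77521.
Duration effect: -6.46212 × (-0.0045) = +0.029080
Convexity effect: 0.5 × 49.77521 × (-0.0045)² = +0.0005040
ΔP/P ≈ +0.029080 + 0.0005040 = +0.029584 = +2.9584%.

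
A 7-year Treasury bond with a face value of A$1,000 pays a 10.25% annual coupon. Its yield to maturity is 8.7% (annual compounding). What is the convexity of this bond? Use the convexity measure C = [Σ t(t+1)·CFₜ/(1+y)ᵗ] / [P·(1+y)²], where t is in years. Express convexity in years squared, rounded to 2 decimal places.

33.11

With y = 0.087:
  t   CF        PV=CF/(1+0.087)^t    t·PV        t(t+1)·PV
  1       102.50        94.2962        94.2962         188.5925
  2       102.50        86.7491       173.4981         520.4944
  3       102.50        79.8059       239.4178         957.6713
  4       102.50        73.4185       293.6741       1,468.3706
  5       102.50        67.5423       337.7117       2,026.2704
  6       102.50        62.1365       372.8188       2,609.7319
  7     1,102.50       614.8537     4,303.9759      34,431.8071
  Σ                  1,078.8023     5,815.3928      42,202.9381
P = 1,078.8023.
Convexity = Σ t(t+1)·PV / [P·(1+y)²] = 42,202.9381 / (1,078.8023 × 1.181569) = 33.10867.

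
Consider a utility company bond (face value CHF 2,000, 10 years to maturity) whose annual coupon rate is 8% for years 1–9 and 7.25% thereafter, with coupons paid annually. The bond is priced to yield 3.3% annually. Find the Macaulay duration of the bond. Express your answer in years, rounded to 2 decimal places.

7.69 years

Periodic yield y = 0.033. Discount each cash flow and weight by its year:
  t   CF        PV=CF/(1+0.033)^t    t·PV
  1       160.00       154.8887       154.8887
  2       160.00       149.9406       299.8813
  3       160.00       145.1507       435.4520
  4       160.00       140.5137       562.0548
  5       160.00       136.0249       680.1244
  6       160.00       131.6795       790.0768
  7       160.00       127.4729       892.3100
  8       160.00       123.4006       987.2051
  9       160.00       119.4585     1,075.1266
  10    2,145.00     1,550.3298    15,503.2975
  Σ                  2,778.8598    21,380.4172
Price P = Σ PV = 2,778.8598.
Macaulay duration = Σ(t·PV) / P = 21,380.4172 / 2,778.8598 = 7.69395 years.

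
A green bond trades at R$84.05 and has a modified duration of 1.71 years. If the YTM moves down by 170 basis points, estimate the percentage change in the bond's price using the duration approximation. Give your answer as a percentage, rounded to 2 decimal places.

+2.91%

Duration approximation: ΔP/P ≈ -D_mod · Δy = -1.71 × (-0.017) = +0.029070.
As a percentage: +2.9070%.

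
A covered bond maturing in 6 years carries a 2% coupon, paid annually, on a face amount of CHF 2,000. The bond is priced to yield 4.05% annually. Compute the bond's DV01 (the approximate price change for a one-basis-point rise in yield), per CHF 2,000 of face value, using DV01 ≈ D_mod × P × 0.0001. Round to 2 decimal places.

Periodic yield y = 0.0405.
  t   CF        PV=CF/(1+0.0405)^t    t·PV
  1        40.00        38.4431        38.4431
  2        40.00        36.9467        73.8934
  3        40.00        35.5086       106.5258
  4        40.00        34.1265       136.5060
  5        40.00        32.7982       163.9908
  6     2,040.00     1,607.5988     9,645.5925
  Σ                  1,785.4218    10,164.9516
P = 1,785.4218; D_Mac = 5.69331 yrs; D_mod = 5.47170 yrs.
DV01 ≈ 5.47170 × 1,785.4218 × 0.0001 = 0.976930.

CHF 0.98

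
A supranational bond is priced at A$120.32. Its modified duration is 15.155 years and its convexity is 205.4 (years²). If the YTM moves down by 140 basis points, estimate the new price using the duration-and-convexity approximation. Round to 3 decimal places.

Duration effect: -D_mod·Δy = -15.155 × (-0.014) = +0.212170
Convexity effect: ½·C·(Δy)² = 0.5 × 205.4 × (-0.014)² = +0.0201292
ΔP/P ≈ +0.212170 + 0.0201292 = +0.2322992
New price ≈ 120.32 × (1 + 0.2322992) = 148.270239744.

A$148.270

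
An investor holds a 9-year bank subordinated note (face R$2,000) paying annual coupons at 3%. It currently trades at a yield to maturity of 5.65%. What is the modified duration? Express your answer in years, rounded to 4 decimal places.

7.4709 years

Periodic yield y = 0.0565. First find Macaulay duration:
  t   CF        PV=CF/(1+0.0565)^t    t·PV
  1        60.00        56.7913        56.7913
  2        60.00        53.7542       107.5084
  3        60.00        50.8795       152.6385
  4        60.00        48.1585       192.6341
  5        60.00        45.5831       227.9154
  6        60.00        43.1454       258.8722
  7        60.00        40.8380       285.8662
  8        60.00        38.6541       309.2326
  9     2,060.00     1,256.1506    11,305.3553
  Σ                  1,633.9546    12,896.8140
P = 1,633.9546; Macaulay duration = 12,896.8140 / 1,633.9546 = 7.89301 years.
Modified duration = D_Mac / (1 + y) = 7.89301 / 1.0565 = 7.47090 years.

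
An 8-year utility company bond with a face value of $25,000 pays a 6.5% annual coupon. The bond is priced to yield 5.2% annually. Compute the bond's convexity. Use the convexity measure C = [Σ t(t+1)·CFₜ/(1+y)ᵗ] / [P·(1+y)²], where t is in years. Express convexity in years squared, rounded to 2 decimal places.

49.55

With y = 0.052:
  t   CF        PV=CF/(1+0.052)^t    t·PV        t(t+1)·PV
  1     1,625.00     1,544.6768     1,544.6768       3,089.3536
  2     1,625.00     1,468.3240     2,936.6479       8,809.9438
  3     1,625.00     1,395.7452     4,187.2356      16,748.9425
  4     1,625.00     1,326.7540     5,307.0160      26,535.0800
  5     1,625.00     1,261.1730     6,305.8650      37,835.1901
  6     1,625.00     1,198.8337     7,193.0019      50,351.0135
  7     1,625.00     1,139.5757     7,977.0300      63,816.2402
  8    26,625.00    17,748.5835   141,988.6679   1,277,898.0115
  Σ                 27,083.6658   177,440.1413   1,485,083.7752
P = 27,083.6658.
Convexity = Σ t(t+1)·PV / [P·(1+y)²] = 1,485,083.7752 / (27,083.6658 × 1.106704) = 49.54639.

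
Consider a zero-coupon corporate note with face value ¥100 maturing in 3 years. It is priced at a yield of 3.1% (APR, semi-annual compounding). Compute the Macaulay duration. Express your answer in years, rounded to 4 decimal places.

3.0000 years

A zero-coupon bond has a single cash flow at maturity, so its Macaulay duration equals its maturity: 3 years.
(Equivalently: 6 semi-annual periods ÷ 2 = 3 years.)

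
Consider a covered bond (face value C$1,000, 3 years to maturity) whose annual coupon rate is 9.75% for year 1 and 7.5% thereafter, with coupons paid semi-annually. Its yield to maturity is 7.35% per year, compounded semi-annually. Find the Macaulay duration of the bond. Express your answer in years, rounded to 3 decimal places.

Periodic yield y = 0.03675. Discount each cash flow and weight by its period:
  t   CF        PV=CF/(1+0.03675)^t    t·PV
  1        48.75        47.0219        47.0219
  2        48.75        45.3551        90.7103
  3        37.50        33.6519       100.9556
  4        37.50        32.4590       129.8360
  5        37.50        31.3084       156.5421
  6     1,037.50       835.4950     5,012.9698
  Σ                  1,025.2913     5,538.0357
Price P = Σ PV = 1,025.2913.
Macaulay duration = Σ(t·PV) / P = 5,538.0357 / 1,025.2913 = 5.40143 half-year periods.
In years: 5.40143 / 2 = 2.70071 years.

2.701 years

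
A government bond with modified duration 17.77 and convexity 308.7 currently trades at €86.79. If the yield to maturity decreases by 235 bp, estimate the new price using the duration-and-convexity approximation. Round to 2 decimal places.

Duration effect: -D_mod·Δy = -17.77 × (-0.0235) = +0.417595
Convexity effect: ½·C·(Δy)² = 0.5 × 308.7 × (-0.0235)² = +0.0852397875
ΔP/P ≈ +0.417595 + 0.0852397875 = +0.5028347875
New price ≈ 86.79 × (1 + 0.5028347875) = 130.431031207125.

€130.43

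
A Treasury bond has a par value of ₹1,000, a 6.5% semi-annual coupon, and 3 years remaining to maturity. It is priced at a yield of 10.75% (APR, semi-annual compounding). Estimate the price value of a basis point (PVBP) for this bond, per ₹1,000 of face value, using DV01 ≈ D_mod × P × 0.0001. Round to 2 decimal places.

Periodic yield y = 0.05375.
  t   CF        PV=CF/(1+0.05375)^t    t·PV
  1        32.50        30.8422        30.8422
  2        32.50        29.2690        58.5380
  3        32.50        27.7761        83.3282
  4        32.50        26.3592       105.4370
  5        32.50        25.0147       125.0735
  6     1,032.50       754.1618     4,524.9708
  Σ                    893.4231     4,928.1898
P = 893.4231; D_Mac = 5.51608 half-year periods = 2.75804 yrs; D_mod = 2.61736 yrs.
DV01 ≈ 2.61736 × 893.4231 × 0.0001 = 0.233841.

₹0.23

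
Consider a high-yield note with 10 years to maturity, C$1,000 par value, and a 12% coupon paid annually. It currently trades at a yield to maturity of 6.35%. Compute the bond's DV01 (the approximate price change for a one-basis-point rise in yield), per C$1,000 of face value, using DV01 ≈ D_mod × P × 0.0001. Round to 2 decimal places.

Periodic yield y = 0.0635.
  t   CF        PV=CF/(1+0.0635)^t    t·PV
  1       120.00       112.8350       112.8350
  2       120.00       106.0978       212.1955
  3       120.00        99.7628       299.2885
  4       120.00        93.8061       375.2246
  5       120.00        88.2051       441.0256
  6       120.00        82.9385       497.6311
  7       120.00        77.9864       545.9047
  8       120.00        73.3299       586.6395
  9       120.00        68.9515       620.5636
  10    1,120.00       605.1222     6,051.2219
  Σ                  1,409.0354     9,742.5300
P = 1,409.0354; D_Mac = 6.91433 yrs; D_mod = 6.50148 yrs.
DV01 ≈ 6.50148 × 1,409.0354 × 0.0001 = 0.916082.

C$0.92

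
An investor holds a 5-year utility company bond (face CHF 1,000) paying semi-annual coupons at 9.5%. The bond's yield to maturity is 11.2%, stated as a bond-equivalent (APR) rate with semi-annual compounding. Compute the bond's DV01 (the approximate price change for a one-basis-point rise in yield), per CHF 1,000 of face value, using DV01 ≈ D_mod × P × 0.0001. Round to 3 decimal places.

Periodic yield y = 0.056.
  t   CF        PV=CF/(1+0.056)^t    t·PV
  1        47.50        44.9811        44.9811
  2        47.50        42.5957        85.1914
  3        47.50        40.3368       121.0105
  4        47.50        38.1978       152.7911
  5        47.50        36.1721       180.8606
  6        47.50        34.2539       205.5234
  7        47.50        32.4374       227.0619
  8        47.50        30.7172       245.7380
  9        47.50        29.0883       261.7947
  10    1,047.50       607.4560     6,074.5603
  Σ                    936.2364     7,599.5130
P = 936.2364; D_Mac = 8.11709 half-year periods = 4.05854 yrs; D_mod = 3.84332 yrs.
DV01 ≈ 3.84332 × 936.2364 × 0.0001 = 0.359825.

CHF 0.360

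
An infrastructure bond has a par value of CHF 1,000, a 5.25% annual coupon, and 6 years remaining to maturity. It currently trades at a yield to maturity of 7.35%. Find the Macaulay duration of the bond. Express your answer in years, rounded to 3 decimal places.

Periodic yield y = 0.0735. Discount each cash flow and weight by its year:
  t   CF        PV=CF/(1+0.0735)^t    t·PV
  1        52.50        48.9054        48.9054
  2        52.50        45.5570        91.1140
  3        52.50        42.4378       127.3135
  4        52.50        39.5322       158.1288
  5        52.50        36.8255       184.1277
  6     1,052.50       687.7171     4,126.3025
  Σ                    900.9751     4,735.8920
Price P = Σ PV = 900.9751.
Macaulay duration = Σ(t·PV) / P = 4,735.8920 / 900.9751 = 5.25641 years.

5.256 years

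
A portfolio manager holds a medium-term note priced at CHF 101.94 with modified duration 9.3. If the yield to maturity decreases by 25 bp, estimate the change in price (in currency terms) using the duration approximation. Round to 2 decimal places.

Duration approximation: ΔP/P ≈ -D_mod · Δy = -9.3 × (-0.0025) = +0.023250.
ΔP ≈ 101.94 × (+0.023250) = +2.370105.

+CHF 2.37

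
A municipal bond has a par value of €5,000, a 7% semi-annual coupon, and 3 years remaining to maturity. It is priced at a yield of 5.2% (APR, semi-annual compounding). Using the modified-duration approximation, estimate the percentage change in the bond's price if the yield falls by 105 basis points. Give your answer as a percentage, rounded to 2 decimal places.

Periodic yield y = 0.026. Modified duration first:
  t   CF        PV=CF/(1+0.026)^t    t·PV
  1       175.00       170.5653       170.5653
  2       175.00       166.2430       332.4860
  3       175.00       162.0302       486.0906
  4       175.00       157.9242       631.6967
  5       175.00       153.9222       769.6110
  6     5,175.00     4,436.3540    26,618.1238
  Σ                  5,247.0388    29,008.5733
P = 5,247.0388; D_Mac = 5.52856 half-year periods = 2.76428 yrs; D_mod = 2.76428/(1+0.026) = 2.69423 yrs.
ΔP/P ≈ -D_mod · Δy = -2.69423 × (-0.0105) = +0.028289 = +2.8289%.

+2.83%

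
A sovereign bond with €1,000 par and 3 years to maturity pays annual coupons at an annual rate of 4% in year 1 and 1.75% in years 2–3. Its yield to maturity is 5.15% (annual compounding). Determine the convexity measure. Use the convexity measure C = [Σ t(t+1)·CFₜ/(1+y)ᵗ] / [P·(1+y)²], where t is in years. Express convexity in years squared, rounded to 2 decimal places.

10.39

With y = 0.0515:
  t   CF        PV=CF/(1+0.0515)^t    t·PV        t(t+1)·PV
  1        40.00        38.0409        38.0409          76.0818
  2        17.50        15.8278        31.6555          94.9666
  3     1,017.50       875.1985     2,625.5956      10,502.3825
  Σ                    929.0672     2,695.2921      10,673.4309
P = 929.0672.
Convexity = Σ t(t+1)·PV / [P·(1+y)²] = 10,673.4309 / (929.0672 × 1.105652) = 10.39055.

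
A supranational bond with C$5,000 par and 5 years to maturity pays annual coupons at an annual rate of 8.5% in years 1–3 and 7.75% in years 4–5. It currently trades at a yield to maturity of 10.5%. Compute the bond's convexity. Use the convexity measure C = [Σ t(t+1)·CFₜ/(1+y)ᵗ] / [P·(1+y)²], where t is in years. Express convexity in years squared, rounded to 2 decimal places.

19.67

With y = 0.105:
  t   CF        PV=CF/(1+0.105)^t    t·PV        t(t+1)·PV
  1       425.00       384.6154       384.6154         769.2308
  2       425.00       348.0682       696.1364       2,088.4093
  3       425.00       314.9939       944.9816       3,779.9264
  4       387.50       259.9098     1,039.6391       5,198.1953
  5     5,387.50     3,270.2119    16,351.0594      98,106.3567
  Σ                  4,577.7991    19,416.4319     109,942.1184
P = 4,577.7991.
Convexity = Σ t(t+1)·PV / [P·(1+y)²] = 109,942.1184 / (4,577.7991 × 1.221025) = 19.66902.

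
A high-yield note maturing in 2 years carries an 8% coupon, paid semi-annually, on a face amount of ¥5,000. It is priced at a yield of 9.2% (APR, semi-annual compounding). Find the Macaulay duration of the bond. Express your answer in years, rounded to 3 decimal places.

1.886 years

Periodic yield y = 0.046. Discount each cash flow and weight by its period:
  t   CF        PV=CF/(1+0.046)^t    t·PV
  1       200.00       191.2046       191.2046
  2       200.00       182.7960       365.5919
  3       200.00       174.7571       524.2714
  4     5,200.00     4,343.8679    17,375.4714
  Σ                  4,892.6256    18,456.5394
Price P = Σ PV = 4,892.6256.
Macaulay duration = Σ(t·PV) / P = 18,456.5394 / 4,892.6256 = 3.77232 half-year periods.
In years: 3.77232 / 2 = 1.88616 years.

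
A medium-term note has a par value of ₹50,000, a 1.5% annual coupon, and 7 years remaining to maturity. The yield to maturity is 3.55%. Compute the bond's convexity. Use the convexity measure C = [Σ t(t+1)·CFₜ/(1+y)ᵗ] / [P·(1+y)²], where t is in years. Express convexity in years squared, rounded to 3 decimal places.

48.982

With y = 0.0355:
  t   CF        PV=CF/(1+0.0355)^t    t·PV        t(t+1)·PV
  1       750.00       724.2878       724.2878       1,448.5756
  2       750.00       699.4571     1,398.9141       4,196.7423
  3       750.00       675.4776     2,026.4328       8,105.7312
  4       750.00       652.3202     2,609.2809      13,046.4047
  5       750.00       629.9568     3,149.7838      18,898.7031
  6       750.00       608.3600     3,650.1599      25,551.1196
  7    50,750.00    39,754.4111   278,280.8774   2,226,247.0192
  Σ                 43,744.2705   291,839.7368   2,297,494.2957
P = 43,744.2705.
Convexity = Σ t(t+1)·PV / [P·(1+y)²] = 2,297,494.2957 / (43,744.2705 × 1.072260) = 48.98161.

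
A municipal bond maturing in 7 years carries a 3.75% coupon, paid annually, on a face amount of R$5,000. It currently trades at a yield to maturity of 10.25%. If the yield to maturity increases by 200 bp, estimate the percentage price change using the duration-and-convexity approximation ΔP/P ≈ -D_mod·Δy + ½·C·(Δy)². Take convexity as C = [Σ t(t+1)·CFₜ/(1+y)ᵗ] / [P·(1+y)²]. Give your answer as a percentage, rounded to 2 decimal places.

With y = 0.1025:
  t   CF        PV=CF/(1+0.1025)^t    t·PV        t(t+1)·PV
  1       187.50       170.0680       170.0680         340.1361
  2       187.50       154.2567       308.5134         925.5403
  3       187.50       139.9154       419.7462       1,678.9846
  4       187.50       126.9074       507.6295       2,538.1476
  5       187.50       115.1087       575.5437       3,453.2621
  6       187.50       104.4070       626.4421       4,385.0947
  7     5,187.50     2,620.0400    18,340.2800     146,722.2403
  Σ                  3,430.7033    20,948.2230     160,043.4057
P = 3,430.7033; D_Mac = 6.10610 yrs; D_mod = 5.53841 yrs; C = 38.37933.
Duration effect: -5.53841 × (+0.02) = -0.110768
Convexity effect: 0.5 × 38.37933 × (0.02)² = +0.0076759
ΔP/P ≈ -0.110768 + 0.0076759 = -0.103092 = -10.3092%.

-10.31%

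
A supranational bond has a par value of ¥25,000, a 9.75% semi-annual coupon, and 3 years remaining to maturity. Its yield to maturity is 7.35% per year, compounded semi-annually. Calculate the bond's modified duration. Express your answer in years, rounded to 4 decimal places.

2.5885 years

Periodic yield y = 0.03675. First find Macaulay duration:
  t   CF        PV=CF/(1+0.03675)^t    t·PV
  1     1,218.75     1,175.5486     1,175.5486
  2     1,218.75     1,133.8786     2,267.7571
  3     1,218.75     1,093.6856     3,281.0568
  4     1,218.75     1,054.9174     4,219.6696
  5     1,218.75     1,017.5234     5,087.6170
  6    26,218.75    21,113.8639   126,683.1836
  Σ                 26,589.4175   142,714.8327
P = 26,589.4175; Macaulay duration = 142,714.8327 / 26,589.4175 = 5.36735 half-year periods = 2.68368 years.
Modified duration = D_Mac / (1 + y) = 2.68368 / 1.03675 = 2.58855 years.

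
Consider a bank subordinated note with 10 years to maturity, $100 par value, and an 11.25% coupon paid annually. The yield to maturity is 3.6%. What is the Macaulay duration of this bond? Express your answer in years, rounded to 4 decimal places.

7.2688 years

Periodic yield y = 0.036. Discount each cash flow and weight by its year:
  t   CF        PV=CF/(1+0.036)^t    t·PV
  1        11.25        10.8591        10.8591
  2        11.25        10.4817        20.9635
  3        11.25        10.1175        30.3525
  4        11.25         9.7659        39.0637
  5        11.25         9.4266        47.1329
  6        11.25         9.0990        54.5940
  7        11.25         8.7828        61.4798
  8        11.25         8.4776        67.8210
  9        11.25         8.1830        73.6474
  10      111.25        78.1092       781.0925
  Σ                    163.3026     1,187.0063
Price P = Σ PV = 163.3026.
Macaulay duration = Σ(t·PV) / P = 1,187.0063 / 163.3026 = 7.26876 years.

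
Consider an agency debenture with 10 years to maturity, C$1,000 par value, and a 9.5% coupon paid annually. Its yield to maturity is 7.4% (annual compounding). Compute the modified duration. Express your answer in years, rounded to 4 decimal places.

Periodic yield y = 0.074. First find Macaulay duration:
  t   CF        PV=CF/(1+0.074)^t    t·PV
  1        95.00        88.4544        88.4544
  2        95.00        82.3598       164.7195
  3        95.00        76.6851       230.0552
  4        95.00        71.4014       285.6054
  5        95.00        66.4817       332.4086
  6        95.00        61.9010       371.4062
  7        95.00        57.6360       403.4518
  8        95.00        53.6648       429.3182
  9        95.00        49.9672       449.7049
  10    1,095.00       536.2549     5,362.5494
  Σ                  1,144.8062     8,117.6736
P = 1,144.8062; Macaulay duration = 8,117.6736 / 1,144.8062 = 7.09087 years.
Modified duration = D_Mac / (1 + y) = 7.09087 / 1.074 = 6.60230 years.

6.6023 years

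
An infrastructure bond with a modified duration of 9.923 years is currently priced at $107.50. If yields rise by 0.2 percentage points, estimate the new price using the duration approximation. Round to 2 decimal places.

Duration approximation: ΔP/P ≈ -D_mod · Δy = -9.923 × (+0.002) = -0.019846.
New price ≈ 107.50 × (1 - 0.019846) = 105.366555.

$105.37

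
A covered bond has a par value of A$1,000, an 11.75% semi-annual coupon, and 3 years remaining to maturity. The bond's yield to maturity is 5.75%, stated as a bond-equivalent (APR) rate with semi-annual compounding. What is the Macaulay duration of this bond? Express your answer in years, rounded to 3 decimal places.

Periodic yield y = 0.02875. Discount each cash flow and weight by its period:
  t   CF        PV=CF/(1+0.02875)^t    t·PV
  1        58.75        57.1081        57.1081
  2        58.75        55.5122       111.0243
  3        58.75        53.9608       161.8824
  4        58.75        52.4528       209.8111
  5        58.75        50.9869       254.9345
  6     1,058.75       893.1704     5,359.0225
  Σ                  1,163.1912     6,153.7830
Price P = Σ PV = 1,163.1912.
Macaulay duration = Σ(t·PV) / P = 6,153.7830 / 1,163.1912 = 5.29043 half-year periods.
In years: 5.29043 / 2 = 2.64522 years.

2.645 years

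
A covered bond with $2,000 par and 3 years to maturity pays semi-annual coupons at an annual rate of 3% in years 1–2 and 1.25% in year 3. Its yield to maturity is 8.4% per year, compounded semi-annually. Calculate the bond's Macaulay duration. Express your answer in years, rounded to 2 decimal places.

2.88 years

Periodic yield y = 0.042. Discount each cash flow and weight by its period:
  t   CF        PV=CF/(1+0.042)^t    t·PV
  1        30.00        28.7908        28.7908
  2        30.00        27.6303        55.2606
  3        30.00        26.5166        79.5498
  4        30.00        25.4478       101.7912
  5        12.50        10.1759        50.8793
  6     2,012.50     1,572.2789     9,433.6732
  Σ                  1,690.8403     9,749.9450
Price P = Σ PV = 1,690.8403.
Macaulay duration = Σ(t·PV) / P = 9,749.9450 / 1,690.8403 = 5.76633 half-year periods.
In years: 5.76633 / 2 = 2.88317 years.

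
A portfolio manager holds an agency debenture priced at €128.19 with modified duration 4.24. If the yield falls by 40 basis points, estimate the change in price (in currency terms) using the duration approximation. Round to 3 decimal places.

Duration approximation: ΔP/P ≈ -D_mod · Δy = -4.24 × (-0.004) = +0.016960.
ΔP ≈ 128.19 × (+0.016960) = +2.1741024.

+€2.174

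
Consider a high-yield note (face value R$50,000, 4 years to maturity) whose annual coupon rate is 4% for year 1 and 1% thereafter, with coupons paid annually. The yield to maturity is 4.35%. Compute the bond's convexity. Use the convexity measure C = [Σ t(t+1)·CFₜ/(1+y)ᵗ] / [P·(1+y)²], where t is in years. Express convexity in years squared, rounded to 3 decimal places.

With y = 0.0435:
  t   CF        PV=CF/(1+0.0435)^t    t·PV        t(t+1)·PV
  1     2,000.00     1,916.6267     1,916.6267       3,833.2535
  2       500.00       459.1823       918.3645       2,755.0935
  3       500.00       440.0405     1,320.1215       5,280.4859
  4    50,500.00    42,591.3656   170,365.4622     851,827.3110
  Σ                 45,407.2150   174,520.5749     863,696.1440
P = 45,407.2150.
Convexity = Σ t(t+1)·PV / [P·(1+y)²] = 863,696.1440 / (45,407.2150 × 1.088892) = 17.46832.

17.468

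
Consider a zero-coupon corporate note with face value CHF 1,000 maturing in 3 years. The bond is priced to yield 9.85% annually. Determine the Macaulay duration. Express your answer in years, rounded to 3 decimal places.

3.000 years

A zero-coupon bond has a single cash flow at maturity, so its Macaulay duration equals its maturity: 3 years.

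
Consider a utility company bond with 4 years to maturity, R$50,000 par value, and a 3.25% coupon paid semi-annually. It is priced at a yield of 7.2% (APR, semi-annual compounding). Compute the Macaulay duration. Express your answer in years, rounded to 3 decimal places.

Periodic yield y = 0.036. Discount each cash flow and weight by its period:
  t   CF        PV=CF/(1+0.036)^t    t·PV
  1       812.50       784.2664       784.2664
  2       812.50       757.0139     1,514.0278
  3       812.50       730.7084     2,192.1252
  4       812.50       705.3170     2,821.2680
  5       812.50       680.8079     3,404.0395
  6       812.50       657.1505     3,942.9030
  7       812.50       634.3151     4,440.2060
  8    50,812.50    38,290.6307   306,325.0455
  Σ                 43,240.2099   325,423.8814
Price P = Σ PV = 43,240.2099.
Macaulay duration = Σ(t·PV) / P = 325,423.8814 / 43,240.2099 = 7.52596 half-year periods.
In years: 7.52596 / 2 = 3.76298 years.

3.763 years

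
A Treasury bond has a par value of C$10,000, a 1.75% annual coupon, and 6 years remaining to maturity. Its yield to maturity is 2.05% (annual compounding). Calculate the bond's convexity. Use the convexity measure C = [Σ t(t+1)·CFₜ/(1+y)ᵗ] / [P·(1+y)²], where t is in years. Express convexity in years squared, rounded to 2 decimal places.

38.05

With y = 0.0205:
  t   CF        PV=CF/(1+0.0205)^t    t·PV        t(t+1)·PV
  1       175.00       171.4846       171.4846         342.9691
  2       175.00       168.0398       336.0795       1,008.2385
  3       175.00       164.6641       493.9924       1,975.9696
  4       175.00       161.3563       645.4253       3,227.1266
  5       175.00       158.1150       790.5749       4,743.4492
  6    10,175.00     9,008.5805    54,051.4830     378,360.3809
  Σ                  9,832.2403    56,489.0397     389,658.1340
P = 9,832.2403.
Convexity = Σ t(t+1)·PV / [P·(1+y)²] = 389,658.1340 / (9,832.2403 × 1.041420) = 38.05443.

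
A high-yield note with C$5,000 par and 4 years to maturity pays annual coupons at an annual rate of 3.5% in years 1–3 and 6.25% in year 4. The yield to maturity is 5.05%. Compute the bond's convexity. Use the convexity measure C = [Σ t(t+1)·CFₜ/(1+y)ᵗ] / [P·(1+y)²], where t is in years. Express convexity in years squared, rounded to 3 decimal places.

With y = 0.0505:
  t   CF        PV=CF/(1+0.0505)^t    t·PV        t(t+1)·PV
  1       175.00       166.5873       166.5873         333.1747
  2       175.00       158.5791       317.1582         951.4746
  3       175.00       150.9558       452.8675       1,811.4699
  4     5,312.50     4,362.2918    17,449.1673      87,245.8367
  Σ                  4,838.4141    18,385.7803      90,341.9558
P = 4,838.4141.
Convexity = Σ t(t+1)·PV / [P·(1+y)²] = 90,341.9558 / (4,838.4141 × 1.103550) = 16.91977.

16.920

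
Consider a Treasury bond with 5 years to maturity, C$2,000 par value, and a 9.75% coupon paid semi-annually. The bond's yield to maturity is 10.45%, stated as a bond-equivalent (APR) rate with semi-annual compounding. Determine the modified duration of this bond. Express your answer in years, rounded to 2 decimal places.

3.86 years

Periodic yield y = 0.05225. First find Macaulay duration:
  t   CF        PV=CF/(1+0.05225)^t    t·PV
  1        97.50        92.6586        92.6586
  2        97.50        88.0576       176.1152
  3        97.50        83.6850       251.0551
  4        97.50        79.5296       318.1185
  5        97.50        75.5805       377.9027
  6        97.50        71.8275       430.9653
  7        97.50        68.2609       477.8264
  8        97.50        64.8714       518.9710
  9        97.50        61.6502       554.8514
  10    2,097.50     1,260.4123    12,604.1228
  Σ                  1,946.5336    15,802.5869
P = 1,946.5336; Macaulay duration = 15,802.5869 / 1,946.5336 = 8.11832 half-year periods = 4.05916 years.
Modified duration = D_Mac / (1 + y) = 4.05916 / 1.05225 = 3.85760 years.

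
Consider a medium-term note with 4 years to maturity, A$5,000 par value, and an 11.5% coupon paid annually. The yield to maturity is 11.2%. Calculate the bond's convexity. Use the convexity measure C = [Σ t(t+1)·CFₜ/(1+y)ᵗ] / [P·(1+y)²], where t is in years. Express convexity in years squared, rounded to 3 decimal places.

With y = 0.112:
  t   CF        PV=CF/(1+0.112)^t    t·PV        t(t+1)·PV
  1       575.00       517.0863       517.0863       1,034.1727
  2       575.00       465.0057       930.0114       2,790.0342
  3       575.00       418.1706     1,254.5118       5,018.0470
  4     5,575.00     3,646.0760    14,584.3042      72,921.5210
  Σ                  5,046.3387    17,285.9137      81,763.7748
P = 5,046.3387.
Convexity = Σ t(t+1)·PV / [P·(1+y)²] = 81,763.7748 / (5,046.3387 × 1.236544) = 13.10313.

13.103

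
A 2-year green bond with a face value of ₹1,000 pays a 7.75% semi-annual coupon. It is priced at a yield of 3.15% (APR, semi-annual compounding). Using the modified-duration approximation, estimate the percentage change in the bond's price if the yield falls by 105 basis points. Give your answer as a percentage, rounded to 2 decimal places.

+1.96%

Periodic yield y = 0.01575. Modified duration first:
  t   CF        PV=CF/(1+0.01575)^t    t·PV
  1        38.75        38.1492        38.1492
  2        38.75        37.5576        75.1152
  3        38.75        36.9753       110.9258
  4     1,038.75       975.8065     3,903.2261
  Σ                  1,088.4885     4,127.4162
P = 1,088.4885; D_Mac = 3.79188 half-year periods = 1.89594 yrs; D_mod = 1.89594/(1+0.01575) = 1.86654 yrs.
ΔP/P ≈ -D_mod · Δy = -1.86654 × (-0.0105) = +0.019599 = +1.9599%.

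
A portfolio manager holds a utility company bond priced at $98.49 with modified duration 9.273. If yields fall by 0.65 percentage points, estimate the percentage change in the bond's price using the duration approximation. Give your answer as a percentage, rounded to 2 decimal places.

+6.03%

Duration approximation: ΔP/P ≈ -D_mod · Δy = -9.273 × (-0.0065) = +0.0602745.
As a percentage: +6.02745%.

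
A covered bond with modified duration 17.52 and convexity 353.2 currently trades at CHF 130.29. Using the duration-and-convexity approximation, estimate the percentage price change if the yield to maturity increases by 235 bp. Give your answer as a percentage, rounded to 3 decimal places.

Duration effect: -D_mod·Δy = -17.52 × (+0.0235) = -0.411720
Convexity effect: ½·C·(Δy)² = 0.5 × 353.2 × (0.0235)² = +0.09752735
ΔP/P ≈ -0.411720 + 0.09752735 = -0.31419265
= -31.419265%.

-31.419%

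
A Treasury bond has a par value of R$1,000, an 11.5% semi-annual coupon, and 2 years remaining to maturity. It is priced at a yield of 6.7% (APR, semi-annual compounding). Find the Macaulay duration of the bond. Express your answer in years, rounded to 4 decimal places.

Periodic yield y = 0.0335. Discount each cash flow and weight by its period:
  t   CF        PV=CF/(1+0.0335)^t    t·PV
  1        57.50        55.6362        55.6362
  2        57.50        53.8328       107.6656
  3        57.50        52.0878       156.2635
  4     1,057.50       926.9119     3,707.6476
  Σ                  1,088.4687     4,027.2129
Price P = Σ PV = 1,088.4687.
Macaulay duration = Σ(t·PV) / P = 4,027.2129 / 1,088.4687 = 3.69989 half-year periods.
In years: 3.69989 / 2 = 1.84994 years.

1.8499 years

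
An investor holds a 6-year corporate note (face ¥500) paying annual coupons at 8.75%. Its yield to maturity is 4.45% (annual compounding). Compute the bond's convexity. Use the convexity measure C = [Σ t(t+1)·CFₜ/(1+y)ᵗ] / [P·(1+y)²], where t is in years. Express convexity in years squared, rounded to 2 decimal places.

30.24

With y = 0.0445:
  t   CF        PV=CF/(1+0.0445)^t    t·PV        t(t+1)·PV
  1        43.75        41.8861        41.8861          83.7721
  2        43.75        40.1016        80.2031         240.6093
  3        43.75        38.3931       115.1792         460.7167
  4        43.75        36.7574       147.0294         735.1471
  5        43.75        35.1913       175.9567       1,055.7403
  6       543.75       418.7440     2,512.4640      17,587.2483
  Σ                    611.0734     3,072.7185      20,163.2339
P = 611.0734.
Convexity = Σ t(t+1)·PV / [P·(1+y)²] = 20,163.2339 / (611.0734 × 1.090980) = 30.24475.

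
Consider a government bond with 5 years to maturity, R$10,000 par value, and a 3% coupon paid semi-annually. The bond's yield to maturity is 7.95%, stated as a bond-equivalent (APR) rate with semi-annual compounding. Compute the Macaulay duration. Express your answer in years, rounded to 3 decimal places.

4.633 years

Periodic yield y = 0.03975. Discount each cash flow and weight by its period:
  t   CF        PV=CF/(1+0.03975)^t    t·PV
  1       150.00       144.2654       144.2654
  2       150.00       138.7501       277.5003
  3       150.00       133.4457       400.3370
  4       150.00       128.3440       513.3760
  5       150.00       123.4374       617.1868
  6       150.00       118.7183       712.3098
  7       150.00       114.1797       799.2576
  8       150.00       109.8145       878.5163
  9       150.00       105.6163       950.5466
  10   10,150.00     6,873.4812    68,734.8124
  Σ                  7,990.0526    74,028.1082
Price P = Σ PV = 7,990.0526.
Macaulay duration = Σ(t·PV) / P = 74,028.1082 / 7,990.0526 = 9.26503 half-year periods.
In years: 9.26503 / 2 = 4.63252 years.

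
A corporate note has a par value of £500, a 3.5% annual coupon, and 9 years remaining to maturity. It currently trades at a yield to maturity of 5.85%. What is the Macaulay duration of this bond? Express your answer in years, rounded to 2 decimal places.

7.75 years

Periodic yield y = 0.0585. Discount each cash flow and weight by its year:
  t   CF        PV=CF/(1+0.0585)^t    t·PV
  1        17.50        16.5328        16.5328
  2        17.50        15.6191        31.2382
  3        17.50        14.7559        44.2677
  4        17.50        13.9404        55.7615
  5        17.50        13.1699        65.8497
  6        17.50        12.4421        74.6525
  7        17.50        11.7544        82.2811
  8        17.50        11.1048        88.8385
  9       517.50       310.2363     2,792.1266
  Σ                    419.5558     3,251.5486
Price P = Σ PV = 419.5558.
Macaulay duration = Σ(t·PV) / P = 3,251.5486 / 419.5558 = 7.74998 years.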